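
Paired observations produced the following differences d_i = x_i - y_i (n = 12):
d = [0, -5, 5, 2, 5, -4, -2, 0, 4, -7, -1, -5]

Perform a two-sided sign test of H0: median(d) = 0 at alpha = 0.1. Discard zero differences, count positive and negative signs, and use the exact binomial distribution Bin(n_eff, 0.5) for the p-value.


Step 1: Discard zero differences. Original n = 12; n_eff = number of nonzero differences = 10.
Nonzero differences (with sign): -5, +5, +2, +5, -4, -2, +4, -7, -1, -5
Step 2: Count signs: positive = 4, negative = 6.
Step 3: Under H0: P(positive) = 0.5, so the number of positives S ~ Bin(10, 0.5).
Step 4: Two-sided exact p-value = sum of Bin(10,0.5) probabilities at or below the observed probability = 0.753906.
Step 5: alpha = 0.1. fail to reject H0.

n_eff = 10, pos = 4, neg = 6, p = 0.753906, fail to reject H0.


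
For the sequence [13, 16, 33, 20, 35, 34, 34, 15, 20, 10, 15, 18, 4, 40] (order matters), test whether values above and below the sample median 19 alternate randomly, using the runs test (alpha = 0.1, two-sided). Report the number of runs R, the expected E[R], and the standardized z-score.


Step 1: Compute median = 19; label A = above, B = below.
Labels in order: BBAAAAABABBBBA  (n_A = 7, n_B = 7)
Step 2: Count runs R = 6.
Step 3: Under H0 (random ordering), E[R] = 2*n_A*n_B/(n_A+n_B) + 1 = 2*7*7/14 + 1 = 8.0000.
        Var[R] = 2*n_A*n_B*(2*n_A*n_B - n_A - n_B) / ((n_A+n_B)^2 * (n_A+n_B-1)) = 8232/2548 = 3.2308.
        SD[R] = 1.7974.
Step 4: Continuity-corrected z = (R + 0.5 - E[R]) / SD[R] = (6 + 0.5 - 8.0000) / 1.7974 = -0.8345.
Step 5: Two-sided p-value via normal approximation = 2*(1 - Phi(|z|)) = 0.403986.
Step 6: alpha = 0.1. fail to reject H0.

R = 6, z = -0.8345, p = 0.403986, fail to reject H0.


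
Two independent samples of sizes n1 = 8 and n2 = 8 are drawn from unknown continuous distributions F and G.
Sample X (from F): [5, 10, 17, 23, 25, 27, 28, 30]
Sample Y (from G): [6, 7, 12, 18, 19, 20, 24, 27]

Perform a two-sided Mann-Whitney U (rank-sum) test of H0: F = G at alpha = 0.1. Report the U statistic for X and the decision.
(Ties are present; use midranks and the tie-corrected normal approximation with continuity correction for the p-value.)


Step 1: Combine and sort all 16 observations; assign midranks.
sorted (value, group): (5,X), (6,Y), (7,Y), (10,X), (12,Y), (17,X), (18,Y), (19,Y), (20,Y), (23,X), (24,Y), (25,X), (27,X), (27,Y), (28,X), (30,X)
ranks: 5->1, 6->2, 7->3, 10->4, 12->5, 17->6, 18->7, 19->8, 20->9, 23->10, 24->11, 25->12, 27->13.5, 27->13.5, 28->15, 30->16
Step 2: Rank sum for X: R1 = 1 + 4 + 6 + 10 + 12 + 13.5 + 15 + 16 = 77.5.
Step 3: U_X = R1 - n1(n1+1)/2 = 77.5 - 8*9/2 = 77.5 - 36 = 41.5.
       U_Y = n1*n2 - U_X = 64 - 41.5 = 22.5.
Step 4: Ties are present, so use the tie-corrected normal approximation (with continuity correction) for the p-value.
Step 5: p-value = 0.344207; compare to alpha = 0.1. fail to reject H0.

U_X = 41.5, p = 0.344207, fail to reject H0 at alpha = 0.1.


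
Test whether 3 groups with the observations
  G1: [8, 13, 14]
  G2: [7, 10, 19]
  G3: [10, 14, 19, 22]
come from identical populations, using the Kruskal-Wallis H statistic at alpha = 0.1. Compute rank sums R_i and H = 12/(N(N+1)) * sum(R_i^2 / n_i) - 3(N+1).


Step 1: Combine all N = 10 observations and assign midranks.
sorted (value, group, rank): (7,G2,1), (8,G1,2), (10,G2,3.5), (10,G3,3.5), (13,G1,5), (14,G1,6.5), (14,G3,6.5), (19,G2,8.5), (19,G3,8.5), (22,G3,10)
Step 2: Sum ranks within each group.
R_1 = 13.5 (n_1 = 3)
R_2 = 13 (n_2 = 3)
R_3 = 28.5 (n_3 = 4)
Step 3: H = 12/(N(N+1)) * sum(R_i^2/n_i) - 3(N+1)
     = 12/(10*11) * (13.5^2/3 + 13^2/3 + 28.5^2/4) - 3*11
     = 0.109091 * 320.146 - 33
     = 1.925000.
Step 4: Ties present; correction factor C = 1 - 18/(10^3 - 10) = 0.981818. Corrected H = 1.925000 / 0.981818 = 1.960648.
Step 5: Under H0, H ~ chi^2(2); p-value = 0.375189.
Step 6: alpha = 0.1. fail to reject H0.

H = 1.9606, df = 2, p = 0.375189, fail to reject H0.


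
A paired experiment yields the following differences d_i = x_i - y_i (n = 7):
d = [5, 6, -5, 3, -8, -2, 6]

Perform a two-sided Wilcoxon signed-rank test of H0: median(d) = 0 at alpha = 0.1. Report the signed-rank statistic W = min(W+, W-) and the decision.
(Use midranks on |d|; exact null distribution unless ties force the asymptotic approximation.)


Step 1: Drop any zero differences (none here) and take |d_i|.
|d| = [5, 6, 5, 3, 8, 2, 6]
Step 2: Midrank |d_i| (ties get averaged ranks).
ranks: |5|->3.5, |6|->5.5, |5|->3.5, |3|->2, |8|->7, |2|->1, |6|->5.5
Step 3: Attach original signs; sum ranks with positive sign and with negative sign.
W+ = 3.5 + 5.5 + 2 + 5.5 = 16.5
W- = 3.5 + 7 + 1 = 11.5
(Check: W+ + W- = 28 should equal n(n+1)/2 = 28.)
Step 4: Test statistic W = min(W+, W-) = 11.5.
Step 5: Ties in |d|, so use the tie-corrected normal approximation.
        E[W] = n(n+1)/4 = 7*8/4 = 14.
        Tie groups: |d|=5 (t=2), |d|=6 (t=2); sum(t^3 - t) = 12.
        Var[W] = n(n+1)(2n+1)/24 - sum(t^3-t)/48 = 840/24 - 12/48 = 34.75.
        z = (W - E[W]) / sqrt(Var[W]) = (11.5 - 14) / 5.8949 = -0.4241.
        Two-sided p = 2*Phi(z) = 0.671497.
Step 6: alpha = 0.1. fail to reject H0.

W+ = 16.5, W- = 11.5, W = min = 11.5, p = 0.671497, fail to reject H0.


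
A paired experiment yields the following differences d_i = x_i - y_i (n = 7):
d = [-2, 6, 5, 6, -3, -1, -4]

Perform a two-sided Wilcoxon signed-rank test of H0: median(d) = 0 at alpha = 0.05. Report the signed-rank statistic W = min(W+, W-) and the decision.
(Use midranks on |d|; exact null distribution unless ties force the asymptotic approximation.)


Step 1: Drop any zero differences (none here) and take |d_i|.
|d| = [2, 6, 5, 6, 3, 1, 4]
Step 2: Midrank |d_i| (ties get averaged ranks).
ranks: |2|->2, |6|->6.5, |5|->5, |6|->6.5, |3|->3, |1|->1, |4|->4
Step 3: Attach original signs; sum ranks with positive sign and with negative sign.
W+ = 6.5 + 5 + 6.5 = 18
W- = 2 + 3 + 1 + 4 = 10
(Check: W+ + W- = 28 should equal n(n+1)/2 = 28.)
Step 4: Test statistic W = min(W+, W-) = 10.
Step 5: Ties in |d|, so use the tie-corrected normal approximation.
        E[W] = n(n+1)/4 = 7*8/4 = 14.
        Tie groups: |d|=6 (t=2); sum(t^3 - t) = 6.
        Var[W] = n(n+1)(2n+1)/24 - sum(t^3-t)/48 = 840/24 - 6/48 = 34.875.
        z = (W - E[W]) / sqrt(Var[W]) = (10 - 14) / 5.9055 = -0.6773.
        Two-sided p = 2*Phi(z) = 0.498194.
Step 6: alpha = 0.05. fail to reject H0.

W+ = 18, W- = 10, W = min = 10, p = 0.498194, fail to reject H0.


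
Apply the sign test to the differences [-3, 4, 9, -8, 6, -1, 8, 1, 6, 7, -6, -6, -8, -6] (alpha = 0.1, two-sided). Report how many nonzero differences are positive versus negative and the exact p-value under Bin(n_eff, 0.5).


Step 1: Discard zero differences. Original n = 14; n_eff = number of nonzero differences = 14.
Nonzero differences (with sign): -3, +4, +9, -8, +6, -1, +8, +1, +6, +7, -6, -6, -8, -6
Step 2: Count signs: positive = 7, negative = 7.
Step 3: Under H0: P(positive) = 0.5, so the number of positives S ~ Bin(14, 0.5).
Step 4: Two-sided exact p-value = sum of Bin(14,0.5) probabilities at or below the observed probability = 1.000000.
Step 5: alpha = 0.1. fail to reject H0.

n_eff = 14, pos = 7, neg = 7, p = 1.000000, fail to reject H0.


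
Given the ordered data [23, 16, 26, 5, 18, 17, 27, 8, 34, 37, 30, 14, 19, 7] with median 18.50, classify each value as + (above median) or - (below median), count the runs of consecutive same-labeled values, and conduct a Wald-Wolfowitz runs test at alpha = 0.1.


Step 1: Compute median = 18.50; label A = above, B = below.
Labels in order: ABABBBABAAABAB  (n_A = 7, n_B = 7)
Step 2: Count runs R = 10.
Step 3: Under H0 (random ordering), E[R] = 2*n_A*n_B/(n_A+n_B) + 1 = 2*7*7/14 + 1 = 8.0000.
        Var[R] = 2*n_A*n_B*(2*n_A*n_B - n_A - n_B) / ((n_A+n_B)^2 * (n_A+n_B-1)) = 8232/2548 = 3.2308.
        SD[R] = 1.7974.
Step 4: Continuity-corrected z = (R - 0.5 - E[R]) / SD[R] = (10 - 0.5 - 8.0000) / 1.7974 = 0.8345.
Step 5: Two-sided p-value via normal approximation = 2*(1 - Phi(|z|)) = 0.403986.
Step 6: alpha = 0.1. fail to reject H0.

R = 10, z = 0.8345, p = 0.403986, fail to reject H0.


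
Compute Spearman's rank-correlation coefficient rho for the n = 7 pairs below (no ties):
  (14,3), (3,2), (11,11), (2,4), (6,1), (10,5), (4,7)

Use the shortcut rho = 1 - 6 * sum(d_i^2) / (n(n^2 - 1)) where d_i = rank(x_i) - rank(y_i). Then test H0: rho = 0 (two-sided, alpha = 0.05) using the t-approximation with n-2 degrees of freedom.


Step 1: Rank x and y separately (midranks; no ties here).
rank(x): 14->7, 3->2, 11->6, 2->1, 6->4, 10->5, 4->3
rank(y): 3->3, 2->2, 11->7, 4->4, 1->1, 5->5, 7->6
Step 2: d_i = R_x(i) - R_y(i); compute d_i^2.
  (7-3)^2=16, (2-2)^2=0, (6-7)^2=1, (1-4)^2=9, (4-1)^2=9, (5-5)^2=0, (3-6)^2=9
sum(d^2) = 44.
Step 3: rho = 1 - 6*44 / (7*(7^2 - 1)) = 1 - 264/336 = 0.214286.
Step 4: Under H0, t = rho * sqrt((n-2)/(1-rho^2)) = 0.4906 ~ t(5).
Step 5: Two-sided p-value from the t-distribution with 5 df = 0.644512.
Step 6: alpha = 0.05. fail to reject H0.

rho = 0.2143, p = 0.644512, fail to reject H0 at alpha = 0.05.


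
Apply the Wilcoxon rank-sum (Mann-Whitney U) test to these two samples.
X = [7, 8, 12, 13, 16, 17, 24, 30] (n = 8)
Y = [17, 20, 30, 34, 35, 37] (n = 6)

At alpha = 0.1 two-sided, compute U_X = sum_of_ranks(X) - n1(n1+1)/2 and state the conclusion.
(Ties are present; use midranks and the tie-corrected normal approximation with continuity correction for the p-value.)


Step 1: Combine and sort all 14 observations; assign midranks.
sorted (value, group): (7,X), (8,X), (12,X), (13,X), (16,X), (17,X), (17,Y), (20,Y), (24,X), (30,X), (30,Y), (34,Y), (35,Y), (37,Y)
ranks: 7->1, 8->2, 12->3, 13->4, 16->5, 17->6.5, 17->6.5, 20->8, 24->9, 30->10.5, 30->10.5, 34->12, 35->13, 37->14
Step 2: Rank sum for X: R1 = 1 + 2 + 3 + 4 + 5 + 6.5 + 9 + 10.5 = 41.
Step 3: U_X = R1 - n1(n1+1)/2 = 41 - 8*9/2 = 41 - 36 = 5.
       U_Y = n1*n2 - U_X = 48 - 5 = 43.
Step 4: Ties are present, so use the tie-corrected normal approximation (with continuity correction) for the p-value.
Step 5: p-value = 0.016684; compare to alpha = 0.1. reject H0.

U_X = 5, p = 0.016684, reject H0 at alpha = 0.1.


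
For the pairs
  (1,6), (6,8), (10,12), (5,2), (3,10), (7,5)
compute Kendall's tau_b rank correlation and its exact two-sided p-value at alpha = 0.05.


Step 1: Enumerate the 15 unordered pairs (i,j) with i<j and classify each by sign(x_j-x_i) * sign(y_j-y_i).
  (1,2):dx=+5,dy=+2->C; (1,3):dx=+9,dy=+6->C; (1,4):dx=+4,dy=-4->D; (1,5):dx=+2,dy=+4->C
  (1,6):dx=+6,dy=-1->D; (2,3):dx=+4,dy=+4->C; (2,4):dx=-1,dy=-6->C; (2,5):dx=-3,dy=+2->D
  (2,6):dx=+1,dy=-3->D; (3,4):dx=-5,dy=-10->C; (3,5):dx=-7,dy=-2->C; (3,6):dx=-3,dy=-7->C
  (4,5):dx=-2,dy=+8->D; (4,6):dx=+2,dy=+3->C; (5,6):dx=+4,dy=-5->D
Step 2: C = 9, D = 6, total pairs = 15.
Step 3: tau = (C - D)/(n(n-1)/2) = (9 - 6)/15 = 0.200000.
Step 4: Exact two-sided p-value (enumerate n! = 720 permutations of y under H0): p = 0.719444.
Step 5: alpha = 0.05. fail to reject H0.

tau_b = 0.2000 (C=9, D=6), p = 0.719444, fail to reject H0.


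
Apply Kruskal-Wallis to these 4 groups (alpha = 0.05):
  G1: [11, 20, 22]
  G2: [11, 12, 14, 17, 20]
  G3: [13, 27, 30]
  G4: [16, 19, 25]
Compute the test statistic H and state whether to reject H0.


Step 1: Combine all N = 14 observations and assign midranks.
sorted (value, group, rank): (11,G1,1.5), (11,G2,1.5), (12,G2,3), (13,G3,4), (14,G2,5), (16,G4,6), (17,G2,7), (19,G4,8), (20,G1,9.5), (20,G2,9.5), (22,G1,11), (25,G4,12), (27,G3,13), (30,G3,14)
Step 2: Sum ranks within each group.
R_1 = 22 (n_1 = 3)
R_2 = 26 (n_2 = 5)
R_3 = 31 (n_3 = 3)
R_4 = 26 (n_4 = 3)
Step 3: H = 12/(N(N+1)) * sum(R_i^2/n_i) - 3(N+1)
     = 12/(14*15) * (22^2/3 + 26^2/5 + 31^2/3 + 26^2/3) - 3*15
     = 0.057143 * 842.2 - 45
     = 3.125714.
Step 4: Ties present; correction factor C = 1 - 12/(14^3 - 14) = 0.995604. Corrected H = 3.125714 / 0.995604 = 3.139514.
Step 5: Under H0, H ~ chi^2(3); p-value = 0.370611.
Step 6: alpha = 0.05. fail to reject H0.

H = 3.1395, df = 3, p = 0.370611, fail to reject H0.


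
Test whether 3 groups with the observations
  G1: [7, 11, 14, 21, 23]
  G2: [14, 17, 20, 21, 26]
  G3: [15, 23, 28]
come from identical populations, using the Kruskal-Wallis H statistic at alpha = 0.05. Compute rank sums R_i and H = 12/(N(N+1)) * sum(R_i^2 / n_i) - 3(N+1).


Step 1: Combine all N = 13 observations and assign midranks.
sorted (value, group, rank): (7,G1,1), (11,G1,2), (14,G1,3.5), (14,G2,3.5), (15,G3,5), (17,G2,6), (20,G2,7), (21,G1,8.5), (21,G2,8.5), (23,G1,10.5), (23,G3,10.5), (26,G2,12), (28,G3,13)
Step 2: Sum ranks within each group.
R_1 = 25.5 (n_1 = 5)
R_2 = 37 (n_2 = 5)
R_3 = 28.5 (n_3 = 3)
Step 3: H = 12/(N(N+1)) * sum(R_i^2/n_i) - 3(N+1)
     = 12/(13*14) * (25.5^2/5 + 37^2/5 + 28.5^2/3) - 3*14
     = 0.065934 * 674.6 - 42
     = 2.479121.
Step 4: Ties present; correction factor C = 1 - 18/(13^3 - 13) = 0.991758. Corrected H = 2.479121 / 0.991758 = 2.499723.
Step 5: Under H0, H ~ chi^2(2); p-value = 0.286544.
Step 6: alpha = 0.05. fail to reject H0.

H = 2.4997, df = 2, p = 0.286544, fail to reject H0.


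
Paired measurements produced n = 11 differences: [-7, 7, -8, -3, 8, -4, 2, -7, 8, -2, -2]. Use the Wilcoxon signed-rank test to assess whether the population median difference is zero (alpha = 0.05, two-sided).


Step 1: Drop any zero differences (none here) and take |d_i|.
|d| = [7, 7, 8, 3, 8, 4, 2, 7, 8, 2, 2]
Step 2: Midrank |d_i| (ties get averaged ranks).
ranks: |7|->7, |7|->7, |8|->10, |3|->4, |8|->10, |4|->5, |2|->2, |7|->7, |8|->10, |2|->2, |2|->2
Step 3: Attach original signs; sum ranks with positive sign and with negative sign.
W+ = 7 + 10 + 2 + 10 = 29
W- = 7 + 10 + 4 + 5 + 7 + 2 + 2 = 37
(Check: W+ + W- = 66 should equal n(n+1)/2 = 66.)
Step 4: Test statistic W = min(W+, W-) = 29.
Step 5: Ties in |d|, so use the tie-corrected normal approximation.
        E[W] = n(n+1)/4 = 11*12/4 = 33.
        Tie groups: |d|=2 (t=3), |d|=7 (t=3), |d|=8 (t=3); sum(t^3 - t) = 72.
        Var[W] = n(n+1)(2n+1)/24 - sum(t^3-t)/48 = 3036/24 - 72/48 = 125.
        z = (W - E[W]) / sqrt(Var[W]) = (29 - 33) / 11.1803 = -0.3578.
        Two-sided p = 2*Phi(z) = 0.720515.
Step 6: alpha = 0.05. fail to reject H0.

W+ = 29, W- = 37, W = min = 29, p = 0.720515, fail to reject H0.


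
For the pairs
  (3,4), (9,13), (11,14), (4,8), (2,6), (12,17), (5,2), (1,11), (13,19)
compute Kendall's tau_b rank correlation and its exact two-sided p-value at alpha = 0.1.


Step 1: Enumerate the 36 unordered pairs (i,j) with i<j and classify each by sign(x_j-x_i) * sign(y_j-y_i).
  (1,2):dx=+6,dy=+9->C; (1,3):dx=+8,dy=+10->C; (1,4):dx=+1,dy=+4->C; (1,5):dx=-1,dy=+2->D
  (1,6):dx=+9,dy=+13->C; (1,7):dx=+2,dy=-2->D; (1,8):dx=-2,dy=+7->D; (1,9):dx=+10,dy=+15->C
  (2,3):dx=+2,dy=+1->C; (2,4):dx=-5,dy=-5->C; (2,5):dx=-7,dy=-7->C; (2,6):dx=+3,dy=+4->C
  (2,7):dx=-4,dy=-11->C; (2,8):dx=-8,dy=-2->C; (2,9):dx=+4,dy=+6->C; (3,4):dx=-7,dy=-6->C
  (3,5):dx=-9,dy=-8->C; (3,6):dx=+1,dy=+3->C; (3,7):dx=-6,dy=-12->C; (3,8):dx=-10,dy=-3->C
  (3,9):dx=+2,dy=+5->C; (4,5):dx=-2,dy=-2->C; (4,6):dx=+8,dy=+9->C; (4,7):dx=+1,dy=-6->D
  (4,8):dx=-3,dy=+3->D; (4,9):dx=+9,dy=+11->C; (5,6):dx=+10,dy=+11->C; (5,7):dx=+3,dy=-4->D
  (5,8):dx=-1,dy=+5->D; (5,9):dx=+11,dy=+13->C; (6,7):dx=-7,dy=-15->C; (6,8):dx=-11,dy=-6->C
  (6,9):dx=+1,dy=+2->C; (7,8):dx=-4,dy=+9->D; (7,9):dx=+8,dy=+17->C; (8,9):dx=+12,dy=+8->C
Step 2: C = 28, D = 8, total pairs = 36.
Step 3: tau = (C - D)/(n(n-1)/2) = (28 - 8)/36 = 0.555556.
Step 4: Exact two-sided p-value (enumerate n! = 362880 permutations of y under H0): p = 0.044615.
Step 5: alpha = 0.1. reject H0.

tau_b = 0.5556 (C=28, D=8), p = 0.044615, reject H0.


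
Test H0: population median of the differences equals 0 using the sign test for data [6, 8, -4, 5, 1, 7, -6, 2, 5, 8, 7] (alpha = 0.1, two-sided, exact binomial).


Step 1: Discard zero differences. Original n = 11; n_eff = number of nonzero differences = 11.
Nonzero differences (with sign): +6, +8, -4, +5, +1, +7, -6, +2, +5, +8, +7
Step 2: Count signs: positive = 9, negative = 2.
Step 3: Under H0: P(positive) = 0.5, so the number of positives S ~ Bin(11, 0.5).
Step 4: Two-sided exact p-value = sum of Bin(11,0.5) probabilities at or below the observed probability = 0.065430.
Step 5: alpha = 0.1. reject H0.

n_eff = 11, pos = 9, neg = 2, p = 0.065430, reject H0.


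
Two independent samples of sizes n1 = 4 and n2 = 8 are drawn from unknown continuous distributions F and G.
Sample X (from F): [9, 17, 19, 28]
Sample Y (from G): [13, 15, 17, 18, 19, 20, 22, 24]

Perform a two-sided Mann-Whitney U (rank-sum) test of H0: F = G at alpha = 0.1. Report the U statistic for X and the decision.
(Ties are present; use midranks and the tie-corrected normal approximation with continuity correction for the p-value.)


Step 1: Combine and sort all 12 observations; assign midranks.
sorted (value, group): (9,X), (13,Y), (15,Y), (17,X), (17,Y), (18,Y), (19,X), (19,Y), (20,Y), (22,Y), (24,Y), (28,X)
ranks: 9->1, 13->2, 15->3, 17->4.5, 17->4.5, 18->6, 19->7.5, 19->7.5, 20->9, 22->10, 24->11, 28->12
Step 2: Rank sum for X: R1 = 1 + 4.5 + 7.5 + 12 = 25.
Step 3: U_X = R1 - n1(n1+1)/2 = 25 - 4*5/2 = 25 - 10 = 15.
       U_Y = n1*n2 - U_X = 32 - 15 = 17.
Step 4: Ties are present, so use the tie-corrected normal approximation (with continuity correction) for the p-value.
Step 5: p-value = 0.932087; compare to alpha = 0.1. fail to reject H0.

U_X = 15, p = 0.932087, fail to reject H0 at alpha = 0.1.


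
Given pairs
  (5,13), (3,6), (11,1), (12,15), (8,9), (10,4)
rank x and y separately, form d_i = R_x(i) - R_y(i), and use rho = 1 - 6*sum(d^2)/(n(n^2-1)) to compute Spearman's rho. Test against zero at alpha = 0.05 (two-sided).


Step 1: Rank x and y separately (midranks; no ties here).
rank(x): 5->2, 3->1, 11->5, 12->6, 8->3, 10->4
rank(y): 13->5, 6->3, 1->1, 15->6, 9->4, 4->2
Step 2: d_i = R_x(i) - R_y(i); compute d_i^2.
  (2-5)^2=9, (1-3)^2=4, (5-1)^2=16, (6-6)^2=0, (3-4)^2=1, (4-2)^2=4
sum(d^2) = 34.
Step 3: rho = 1 - 6*34 / (6*(6^2 - 1)) = 1 - 204/210 = 0.028571.
Step 4: Under H0, t = rho * sqrt((n-2)/(1-rho^2)) = 0.0572 ~ t(4).
Step 5: Two-sided p-value from the t-distribution with 4 df = 0.957155.
Step 6: alpha = 0.05. fail to reject H0.

rho = 0.0286, p = 0.957155, fail to reject H0 at alpha = 0.05.


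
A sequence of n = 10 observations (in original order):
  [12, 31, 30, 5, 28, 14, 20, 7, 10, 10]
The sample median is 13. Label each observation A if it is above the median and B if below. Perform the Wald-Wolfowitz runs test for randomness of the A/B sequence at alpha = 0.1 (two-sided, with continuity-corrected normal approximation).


Step 1: Compute median = 13; label A = above, B = below.
Labels in order: BAABAAABBB  (n_A = 5, n_B = 5)
Step 2: Count runs R = 5.
Step 3: Under H0 (random ordering), E[R] = 2*n_A*n_B/(n_A+n_B) + 1 = 2*5*5/10 + 1 = 6.0000.
        Var[R] = 2*n_A*n_B*(2*n_A*n_B - n_A - n_B) / ((n_A+n_B)^2 * (n_A+n_B-1)) = 2000/900 = 2.2222.
        SD[R] = 1.4907.
Step 4: Continuity-corrected z = (R + 0.5 - E[R]) / SD[R] = (5 + 0.5 - 6.0000) / 1.4907 = -0.3354.
Step 5: Two-sided p-value via normal approximation = 2*(1 - Phi(|z|)) = 0.737316.
Step 6: alpha = 0.1. fail to reject H0.

R = 5, z = -0.3354, p = 0.737316, fail to reject H0.


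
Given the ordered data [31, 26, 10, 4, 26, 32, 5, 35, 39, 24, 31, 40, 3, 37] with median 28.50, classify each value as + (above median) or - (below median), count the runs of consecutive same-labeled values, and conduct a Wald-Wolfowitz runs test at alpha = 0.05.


Step 1: Compute median = 28.50; label A = above, B = below.
Labels in order: ABBBBABAABAABA  (n_A = 7, n_B = 7)
Step 2: Count runs R = 9.
Step 3: Under H0 (random ordering), E[R] = 2*n_A*n_B/(n_A+n_B) + 1 = 2*7*7/14 + 1 = 8.0000.
        Var[R] = 2*n_A*n_B*(2*n_A*n_B - n_A - n_B) / ((n_A+n_B)^2 * (n_A+n_B-1)) = 8232/2548 = 3.2308.
        SD[R] = 1.7974.
Step 4: Continuity-corrected z = (R - 0.5 - E[R]) / SD[R] = (9 - 0.5 - 8.0000) / 1.7974 = 0.2782.
Step 5: Two-sided p-value via normal approximation = 2*(1 - Phi(|z|)) = 0.780879.
Step 6: alpha = 0.05. fail to reject H0.

R = 9, z = 0.2782, p = 0.780879, fail to reject H0.


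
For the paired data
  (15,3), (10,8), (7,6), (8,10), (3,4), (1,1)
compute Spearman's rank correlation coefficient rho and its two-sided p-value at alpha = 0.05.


Step 1: Rank x and y separately (midranks; no ties here).
rank(x): 15->6, 10->5, 7->3, 8->4, 3->2, 1->1
rank(y): 3->2, 8->5, 6->4, 10->6, 4->3, 1->1
Step 2: d_i = R_x(i) - R_y(i); compute d_i^2.
  (6-2)^2=16, (5-5)^2=0, (3-4)^2=1, (4-6)^2=4, (2-3)^2=1, (1-1)^2=0
sum(d^2) = 22.
Step 3: rho = 1 - 6*22 / (6*(6^2 - 1)) = 1 - 132/210 = 0.371429.
Step 4: Under H0, t = rho * sqrt((n-2)/(1-rho^2)) = 0.8001 ~ t(4).
Step 5: Two-sided p-value from the t-distribution with 4 df = 0.468478.
Step 6: alpha = 0.05. fail to reject H0.

rho = 0.3714, p = 0.468478, fail to reject H0 at alpha = 0.05.


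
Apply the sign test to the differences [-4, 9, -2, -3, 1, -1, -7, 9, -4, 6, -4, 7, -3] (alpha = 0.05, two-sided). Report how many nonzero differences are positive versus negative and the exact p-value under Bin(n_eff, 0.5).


Step 1: Discard zero differences. Original n = 13; n_eff = number of nonzero differences = 13.
Nonzero differences (with sign): -4, +9, -2, -3, +1, -1, -7, +9, -4, +6, -4, +7, -3
Step 2: Count signs: positive = 5, negative = 8.
Step 3: Under H0: P(positive) = 0.5, so the number of positives S ~ Bin(13, 0.5).
Step 4: Two-sided exact p-value = sum of Bin(13,0.5) probabilities at or below the observed probability = 0.581055.
Step 5: alpha = 0.05. fail to reject H0.

n_eff = 13, pos = 5, neg = 8, p = 0.581055, fail to reject H0.


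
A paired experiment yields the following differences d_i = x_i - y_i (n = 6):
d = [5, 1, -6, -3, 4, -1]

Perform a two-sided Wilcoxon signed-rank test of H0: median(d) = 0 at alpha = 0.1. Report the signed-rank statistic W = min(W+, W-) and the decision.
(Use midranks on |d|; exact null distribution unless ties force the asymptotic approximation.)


Step 1: Drop any zero differences (none here) and take |d_i|.
|d| = [5, 1, 6, 3, 4, 1]
Step 2: Midrank |d_i| (ties get averaged ranks).
ranks: |5|->5, |1|->1.5, |6|->6, |3|->3, |4|->4, |1|->1.5
Step 3: Attach original signs; sum ranks with positive sign and with negative sign.
W+ = 5 + 1.5 + 4 = 10.5
W- = 6 + 3 + 1.5 = 10.5
(Check: W+ + W- = 21 should equal n(n+1)/2 = 21.)
Step 4: Test statistic W = min(W+, W-) = 10.5.
Step 5: Ties in |d|, so use the tie-corrected normal approximation.
        E[W] = n(n+1)/4 = 6*7/4 = 10.5.
        Tie groups: |d|=1 (t=2); sum(t^3 - t) = 6.
        Var[W] = n(n+1)(2n+1)/24 - sum(t^3-t)/48 = 546/24 - 6/48 = 22.625.
        z = (W - E[W]) / sqrt(Var[W]) = (10.5 - 10.5) / 4.7566 = 0.0000.
        Two-sided p = 2*Phi(z) = 1.000000.
Step 6: alpha = 0.1. fail to reject H0.

W+ = 10.5, W- = 10.5, W = min = 10.5, p = 1.000000, fail to reject H0.


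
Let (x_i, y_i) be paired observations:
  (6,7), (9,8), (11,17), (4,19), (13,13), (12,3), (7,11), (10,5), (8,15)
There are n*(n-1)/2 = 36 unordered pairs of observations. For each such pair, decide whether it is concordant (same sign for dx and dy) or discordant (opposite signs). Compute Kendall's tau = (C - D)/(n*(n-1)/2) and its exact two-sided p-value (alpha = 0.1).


Step 1: Enumerate the 36 unordered pairs (i,j) with i<j and classify each by sign(x_j-x_i) * sign(y_j-y_i).
  (1,2):dx=+3,dy=+1->C; (1,3):dx=+5,dy=+10->C; (1,4):dx=-2,dy=+12->D; (1,5):dx=+7,dy=+6->C
  (1,6):dx=+6,dy=-4->D; (1,7):dx=+1,dy=+4->C; (1,8):dx=+4,dy=-2->D; (1,9):dx=+2,dy=+8->C
  (2,3):dx=+2,dy=+9->C; (2,4):dx=-5,dy=+11->D; (2,5):dx=+4,dy=+5->C; (2,6):dx=+3,dy=-5->D
  (2,7):dx=-2,dy=+3->D; (2,8):dx=+1,dy=-3->D; (2,9):dx=-1,dy=+7->D; (3,4):dx=-7,dy=+2->D
  (3,5):dx=+2,dy=-4->D; (3,6):dx=+1,dy=-14->D; (3,7):dx=-4,dy=-6->C; (3,8):dx=-1,dy=-12->C
  (3,9):dx=-3,dy=-2->C; (4,5):dx=+9,dy=-6->D; (4,6):dx=+8,dy=-16->D; (4,7):dx=+3,dy=-8->D
  (4,8):dx=+6,dy=-14->D; (4,9):dx=+4,dy=-4->D; (5,6):dx=-1,dy=-10->C; (5,7):dx=-6,dy=-2->C
  (5,8):dx=-3,dy=-8->C; (5,9):dx=-5,dy=+2->D; (6,7):dx=-5,dy=+8->D; (6,8):dx=-2,dy=+2->D
  (6,9):dx=-4,dy=+12->D; (7,8):dx=+3,dy=-6->D; (7,9):dx=+1,dy=+4->C; (8,9):dx=-2,dy=+10->D
Step 2: C = 14, D = 22, total pairs = 36.
Step 3: tau = (C - D)/(n(n-1)/2) = (14 - 22)/36 = -0.222222.
Step 4: Exact two-sided p-value (enumerate n! = 362880 permutations of y under H0): p = 0.476709.
Step 5: alpha = 0.1. fail to reject H0.

tau_b = -0.2222 (C=14, D=22), p = 0.476709, fail to reject H0.


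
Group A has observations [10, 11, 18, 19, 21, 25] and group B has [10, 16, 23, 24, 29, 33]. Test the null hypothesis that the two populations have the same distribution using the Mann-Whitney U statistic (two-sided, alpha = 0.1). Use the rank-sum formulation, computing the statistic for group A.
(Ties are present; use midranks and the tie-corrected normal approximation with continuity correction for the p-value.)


Step 1: Combine and sort all 12 observations; assign midranks.
sorted (value, group): (10,X), (10,Y), (11,X), (16,Y), (18,X), (19,X), (21,X), (23,Y), (24,Y), (25,X), (29,Y), (33,Y)
ranks: 10->1.5, 10->1.5, 11->3, 16->4, 18->5, 19->6, 21->7, 23->8, 24->9, 25->10, 29->11, 33->12
Step 2: Rank sum for X: R1 = 1.5 + 3 + 5 + 6 + 7 + 10 = 32.5.
Step 3: U_X = R1 - n1(n1+1)/2 = 32.5 - 6*7/2 = 32.5 - 21 = 11.5.
       U_Y = n1*n2 - U_X = 36 - 11.5 = 24.5.
Step 4: Ties are present, so use the tie-corrected normal approximation (with continuity correction) for the p-value.
Step 5: p-value = 0.335822; compare to alpha = 0.1. fail to reject H0.

U_X = 11.5, p = 0.335822, fail to reject H0 at alpha = 0.1.


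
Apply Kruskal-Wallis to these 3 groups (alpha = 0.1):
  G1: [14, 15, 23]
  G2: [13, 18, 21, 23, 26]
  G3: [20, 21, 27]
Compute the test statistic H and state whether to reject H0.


Step 1: Combine all N = 11 observations and assign midranks.
sorted (value, group, rank): (13,G2,1), (14,G1,2), (15,G1,3), (18,G2,4), (20,G3,5), (21,G2,6.5), (21,G3,6.5), (23,G1,8.5), (23,G2,8.5), (26,G2,10), (27,G3,11)
Step 2: Sum ranks within each group.
R_1 = 13.5 (n_1 = 3)
R_2 = 30 (n_2 = 5)
R_3 = 22.5 (n_3 = 3)
Step 3: H = 12/(N(N+1)) * sum(R_i^2/n_i) - 3(N+1)
     = 12/(11*12) * (13.5^2/3 + 30^2/5 + 22.5^2/3) - 3*12
     = 0.090909 * 409.5 - 36
     = 1.227273.
Step 4: Ties present; correction factor C = 1 - 12/(11^3 - 11) = 0.990909. Corrected H = 1.227273 / 0.990909 = 1.238532.
Step 5: Under H0, H ~ chi^2(2); p-value = 0.538339.
Step 6: alpha = 0.1. fail to reject H0.

H = 1.2385, df = 2, p = 0.538339, fail to reject H0.


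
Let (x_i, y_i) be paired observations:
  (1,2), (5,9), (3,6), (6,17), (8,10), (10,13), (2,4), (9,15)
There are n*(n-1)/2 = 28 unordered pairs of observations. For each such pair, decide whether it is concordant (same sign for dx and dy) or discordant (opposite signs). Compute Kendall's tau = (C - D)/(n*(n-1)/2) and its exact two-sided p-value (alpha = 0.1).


Step 1: Enumerate the 28 unordered pairs (i,j) with i<j and classify each by sign(x_j-x_i) * sign(y_j-y_i).
  (1,2):dx=+4,dy=+7->C; (1,3):dx=+2,dy=+4->C; (1,4):dx=+5,dy=+15->C; (1,5):dx=+7,dy=+8->C
  (1,6):dx=+9,dy=+11->C; (1,7):dx=+1,dy=+2->C; (1,8):dx=+8,dy=+13->C; (2,3):dx=-2,dy=-3->C
  (2,4):dx=+1,dy=+8->C; (2,5):dx=+3,dy=+1->C; (2,6):dx=+5,dy=+4->C; (2,7):dx=-3,dy=-5->C
  (2,8):dx=+4,dy=+6->C; (3,4):dx=+3,dy=+11->C; (3,5):dx=+5,dy=+4->C; (3,6):dx=+7,dy=+7->C
  (3,7):dx=-1,dy=-2->C; (3,8):dx=+6,dy=+9->C; (4,5):dx=+2,dy=-7->D; (4,6):dx=+4,dy=-4->D
  (4,7):dx=-4,dy=-13->C; (4,8):dx=+3,dy=-2->D; (5,6):dx=+2,dy=+3->C; (5,7):dx=-6,dy=-6->C
  (5,8):dx=+1,dy=+5->C; (6,7):dx=-8,dy=-9->C; (6,8):dx=-1,dy=+2->D; (7,8):dx=+7,dy=+11->C
Step 2: C = 24, D = 4, total pairs = 28.
Step 3: tau = (C - D)/(n(n-1)/2) = (24 - 4)/28 = 0.714286.
Step 4: Exact two-sided p-value (enumerate n! = 40320 permutations of y under H0): p = 0.014137.
Step 5: alpha = 0.1. reject H0.

tau_b = 0.7143 (C=24, D=4), p = 0.014137, reject H0.


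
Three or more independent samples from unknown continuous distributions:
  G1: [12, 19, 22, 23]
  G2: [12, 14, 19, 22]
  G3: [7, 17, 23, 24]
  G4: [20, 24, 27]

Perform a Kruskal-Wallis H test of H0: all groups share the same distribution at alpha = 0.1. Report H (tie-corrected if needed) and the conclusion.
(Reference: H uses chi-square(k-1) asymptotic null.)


Step 1: Combine all N = 15 observations and assign midranks.
sorted (value, group, rank): (7,G3,1), (12,G1,2.5), (12,G2,2.5), (14,G2,4), (17,G3,5), (19,G1,6.5), (19,G2,6.5), (20,G4,8), (22,G1,9.5), (22,G2,9.5), (23,G1,11.5), (23,G3,11.5), (24,G3,13.5), (24,G4,13.5), (27,G4,15)
Step 2: Sum ranks within each group.
R_1 = 30 (n_1 = 4)
R_2 = 22.5 (n_2 = 4)
R_3 = 31 (n_3 = 4)
R_4 = 36.5 (n_4 = 3)
Step 3: H = 12/(N(N+1)) * sum(R_i^2/n_i) - 3(N+1)
     = 12/(15*16) * (30^2/4 + 22.5^2/4 + 31^2/4 + 36.5^2/3) - 3*16
     = 0.050000 * 1035.9 - 48
     = 3.794792.
Step 4: Ties present; correction factor C = 1 - 30/(15^3 - 15) = 0.991071. Corrected H = 3.794792 / 0.991071 = 3.828979.
Step 5: Under H0, H ~ chi^2(3); p-value = 0.280533.
Step 6: alpha = 0.1. fail to reject H0.

H = 3.8290, df = 3, p = 0.280533, fail to reject H0.


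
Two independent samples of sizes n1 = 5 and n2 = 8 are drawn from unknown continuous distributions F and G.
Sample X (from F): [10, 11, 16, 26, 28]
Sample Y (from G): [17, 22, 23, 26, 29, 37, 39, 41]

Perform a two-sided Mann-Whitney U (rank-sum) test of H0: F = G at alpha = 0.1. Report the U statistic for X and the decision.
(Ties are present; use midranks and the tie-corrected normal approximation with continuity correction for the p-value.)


Step 1: Combine and sort all 13 observations; assign midranks.
sorted (value, group): (10,X), (11,X), (16,X), (17,Y), (22,Y), (23,Y), (26,X), (26,Y), (28,X), (29,Y), (37,Y), (39,Y), (41,Y)
ranks: 10->1, 11->2, 16->3, 17->4, 22->5, 23->6, 26->7.5, 26->7.5, 28->9, 29->10, 37->11, 39->12, 41->13
Step 2: Rank sum for X: R1 = 1 + 2 + 3 + 7.5 + 9 = 22.5.
Step 3: U_X = R1 - n1(n1+1)/2 = 22.5 - 5*6/2 = 22.5 - 15 = 7.5.
       U_Y = n1*n2 - U_X = 40 - 7.5 = 32.5.
Step 4: Ties are present, so use the tie-corrected normal approximation (with continuity correction) for the p-value.
Step 5: p-value = 0.078571; compare to alpha = 0.1. reject H0.

U_X = 7.5, p = 0.078571, reject H0 at alpha = 0.1.


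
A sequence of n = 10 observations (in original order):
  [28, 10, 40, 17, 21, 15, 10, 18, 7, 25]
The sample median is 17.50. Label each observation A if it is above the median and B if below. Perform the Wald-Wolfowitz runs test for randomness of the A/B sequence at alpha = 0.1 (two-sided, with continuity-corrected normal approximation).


Step 1: Compute median = 17.50; label A = above, B = below.
Labels in order: ABABABBABA  (n_A = 5, n_B = 5)
Step 2: Count runs R = 9.
Step 3: Under H0 (random ordering), E[R] = 2*n_A*n_B/(n_A+n_B) + 1 = 2*5*5/10 + 1 = 6.0000.
        Var[R] = 2*n_A*n_B*(2*n_A*n_B - n_A - n_B) / ((n_A+n_B)^2 * (n_A+n_B-1)) = 2000/900 = 2.2222.
        SD[R] = 1.4907.
Step 4: Continuity-corrected z = (R - 0.5 - E[R]) / SD[R] = (9 - 0.5 - 6.0000) / 1.4907 = 1.6771.
Step 5: Two-sided p-value via normal approximation = 2*(1 - Phi(|z|)) = 0.093533.
Step 6: alpha = 0.1. reject H0.

R = 9, z = 1.6771, p = 0.093533, reject H0.


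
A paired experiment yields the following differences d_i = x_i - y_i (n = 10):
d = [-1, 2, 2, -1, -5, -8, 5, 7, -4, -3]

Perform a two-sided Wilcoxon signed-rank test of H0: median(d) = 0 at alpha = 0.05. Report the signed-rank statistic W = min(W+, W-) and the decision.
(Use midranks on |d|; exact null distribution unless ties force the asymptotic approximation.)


Step 1: Drop any zero differences (none here) and take |d_i|.
|d| = [1, 2, 2, 1, 5, 8, 5, 7, 4, 3]
Step 2: Midrank |d_i| (ties get averaged ranks).
ranks: |1|->1.5, |2|->3.5, |2|->3.5, |1|->1.5, |5|->7.5, |8|->10, |5|->7.5, |7|->9, |4|->6, |3|->5
Step 3: Attach original signs; sum ranks with positive sign and with negative sign.
W+ = 3.5 + 3.5 + 7.5 + 9 = 23.5
W- = 1.5 + 1.5 + 7.5 + 10 + 6 + 5 = 31.5
(Check: W+ + W- = 55 should equal n(n+1)/2 = 55.)
Step 4: Test statistic W = min(W+, W-) = 23.5.
Step 5: Ties in |d|, so use the tie-corrected normal approximation.
        E[W] = n(n+1)/4 = 10*11/4 = 27.5.
        Tie groups: |d|=1 (t=2), |d|=2 (t=2), |d|=5 (t=2); sum(t^3 - t) = 18.
        Var[W] = n(n+1)(2n+1)/24 - sum(t^3-t)/48 = 2310/24 - 18/48 = 95.875.
        z = (W - E[W]) / sqrt(Var[W]) = (23.5 - 27.5) / 9.7916 = -0.4085.
        Two-sided p = 2*Phi(z) = 0.682896.
Step 6: alpha = 0.05. fail to reject H0.

W+ = 23.5, W- = 31.5, W = min = 23.5, p = 0.682896, fail to reject H0.


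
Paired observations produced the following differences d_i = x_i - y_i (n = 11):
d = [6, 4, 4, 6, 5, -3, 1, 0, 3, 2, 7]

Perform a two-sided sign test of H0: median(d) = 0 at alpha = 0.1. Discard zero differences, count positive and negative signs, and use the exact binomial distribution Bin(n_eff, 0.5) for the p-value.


Step 1: Discard zero differences. Original n = 11; n_eff = number of nonzero differences = 10.
Nonzero differences (with sign): +6, +4, +4, +6, +5, -3, +1, +3, +2, +7
Step 2: Count signs: positive = 9, negative = 1.
Step 3: Under H0: P(positive) = 0.5, so the number of positives S ~ Bin(10, 0.5).
Step 4: Two-sided exact p-value = sum of Bin(10,0.5) probabilities at or below the observed probability = 0.021484.
Step 5: alpha = 0.1. reject H0.

n_eff = 10, pos = 9, neg = 1, p = 0.021484, reject H0.


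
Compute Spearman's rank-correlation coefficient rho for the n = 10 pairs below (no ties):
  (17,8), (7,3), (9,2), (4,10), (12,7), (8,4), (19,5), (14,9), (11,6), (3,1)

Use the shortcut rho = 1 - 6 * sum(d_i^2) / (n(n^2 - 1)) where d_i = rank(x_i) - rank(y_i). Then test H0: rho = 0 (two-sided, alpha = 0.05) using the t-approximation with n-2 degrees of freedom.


Step 1: Rank x and y separately (midranks; no ties here).
rank(x): 17->9, 7->3, 9->5, 4->2, 12->7, 8->4, 19->10, 14->8, 11->6, 3->1
rank(y): 8->8, 3->3, 2->2, 10->10, 7->7, 4->4, 5->5, 9->9, 6->6, 1->1
Step 2: d_i = R_x(i) - R_y(i); compute d_i^2.
  (9-8)^2=1, (3-3)^2=0, (5-2)^2=9, (2-10)^2=64, (7-7)^2=0, (4-4)^2=0, (10-5)^2=25, (8-9)^2=1, (6-6)^2=0, (1-1)^2=0
sum(d^2) = 100.
Step 3: rho = 1 - 6*100 / (10*(10^2 - 1)) = 1 - 600/990 = 0.393939.
Step 4: Under H0, t = rho * sqrt((n-2)/(1-rho^2)) = 1.2123 ~ t(8).
Step 5: Two-sided p-value from the t-distribution with 8 df = 0.259998.
Step 6: alpha = 0.05. fail to reject H0.

rho = 0.3939, p = 0.259998, fail to reject H0 at alpha = 0.05.


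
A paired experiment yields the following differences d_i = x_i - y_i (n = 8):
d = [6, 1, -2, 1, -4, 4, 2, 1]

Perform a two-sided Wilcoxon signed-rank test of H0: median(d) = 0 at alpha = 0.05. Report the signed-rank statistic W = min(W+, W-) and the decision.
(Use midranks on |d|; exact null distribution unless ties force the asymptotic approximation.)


Step 1: Drop any zero differences (none here) and take |d_i|.
|d| = [6, 1, 2, 1, 4, 4, 2, 1]
Step 2: Midrank |d_i| (ties get averaged ranks).
ranks: |6|->8, |1|->2, |2|->4.5, |1|->2, |4|->6.5, |4|->6.5, |2|->4.5, |1|->2
Step 3: Attach original signs; sum ranks with positive sign and with negative sign.
W+ = 8 + 2 + 2 + 6.5 + 4.5 + 2 = 25
W- = 4.5 + 6.5 = 11
(Check: W+ + W- = 36 should equal n(n+1)/2 = 36.)
Step 4: Test statistic W = min(W+, W-) = 11.
Step 5: Ties in |d|, so use the tie-corrected normal approximation.
        E[W] = n(n+1)/4 = 8*9/4 = 18.
        Tie groups: |d|=1 (t=3), |d|=2 (t=2), |d|=4 (t=2); sum(t^3 - t) = 36.
        Var[W] = n(n+1)(2n+1)/24 - sum(t^3-t)/48 = 1224/24 - 36/48 = 50.25.
        z = (W - E[W]) / sqrt(Var[W]) = (11 - 18) / 7.0887 = -0.9875.
        Two-sided p = 2*Phi(z) = 0.323405.
Step 6: alpha = 0.05. fail to reject H0.

W+ = 25, W- = 11, W = min = 11, p = 0.323405, fail to reject H0.


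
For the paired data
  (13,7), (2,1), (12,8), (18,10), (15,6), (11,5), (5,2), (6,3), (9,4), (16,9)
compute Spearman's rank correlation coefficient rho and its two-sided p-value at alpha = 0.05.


Step 1: Rank x and y separately (midranks; no ties here).
rank(x): 13->7, 2->1, 12->6, 18->10, 15->8, 11->5, 5->2, 6->3, 9->4, 16->9
rank(y): 7->7, 1->1, 8->8, 10->10, 6->6, 5->5, 2->2, 3->3, 4->4, 9->9
Step 2: d_i = R_x(i) - R_y(i); compute d_i^2.
  (7-7)^2=0, (1-1)^2=0, (6-8)^2=4, (10-10)^2=0, (8-6)^2=4, (5-5)^2=0, (2-2)^2=0, (3-3)^2=0, (4-4)^2=0, (9-9)^2=0
sum(d^2) = 8.
Step 3: rho = 1 - 6*8 / (10*(10^2 - 1)) = 1 - 48/990 = 0.951515.
Step 4: Under H0, t = rho * sqrt((n-2)/(1-rho^2)) = 8.7493 ~ t(8).
Step 5: Two-sided p-value from the t-distribution with 8 df = 0.000023.
Step 6: alpha = 0.05. reject H0.

rho = 0.9515, p = 0.000023, reject H0 at alpha = 0.05.


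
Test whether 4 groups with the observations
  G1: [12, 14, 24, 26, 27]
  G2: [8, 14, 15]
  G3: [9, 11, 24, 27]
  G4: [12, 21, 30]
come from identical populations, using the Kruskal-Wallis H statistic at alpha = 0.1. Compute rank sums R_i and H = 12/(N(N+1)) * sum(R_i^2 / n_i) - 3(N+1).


Step 1: Combine all N = 15 observations and assign midranks.
sorted (value, group, rank): (8,G2,1), (9,G3,2), (11,G3,3), (12,G1,4.5), (12,G4,4.5), (14,G1,6.5), (14,G2,6.5), (15,G2,8), (21,G4,9), (24,G1,10.5), (24,G3,10.5), (26,G1,12), (27,G1,13.5), (27,G3,13.5), (30,G4,15)
Step 2: Sum ranks within each group.
R_1 = 47 (n_1 = 5)
R_2 = 15.5 (n_2 = 3)
R_3 = 29 (n_3 = 4)
R_4 = 28.5 (n_4 = 3)
Step 3: H = 12/(N(N+1)) * sum(R_i^2/n_i) - 3(N+1)
     = 12/(15*16) * (47^2/5 + 15.5^2/3 + 29^2/4 + 28.5^2/3) - 3*16
     = 0.050000 * 1002.88 - 48
     = 2.144167.
Step 4: Ties present; correction factor C = 1 - 24/(15^3 - 15) = 0.992857. Corrected H = 2.144167 / 0.992857 = 2.159592.
Step 5: Under H0, H ~ chi^2(3); p-value = 0.539951.
Step 6: alpha = 0.1. fail to reject H0.

H = 2.1596, df = 3, p = 0.539951, fail to reject H0.


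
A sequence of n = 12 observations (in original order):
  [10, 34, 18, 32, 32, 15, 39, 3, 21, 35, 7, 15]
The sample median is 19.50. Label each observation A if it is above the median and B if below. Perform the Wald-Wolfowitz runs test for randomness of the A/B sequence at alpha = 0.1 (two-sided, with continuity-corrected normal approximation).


Step 1: Compute median = 19.50; label A = above, B = below.
Labels in order: BABAABABAABB  (n_A = 6, n_B = 6)
Step 2: Count runs R = 9.
Step 3: Under H0 (random ordering), E[R] = 2*n_A*n_B/(n_A+n_B) + 1 = 2*6*6/12 + 1 = 7.0000.
        Var[R] = 2*n_A*n_B*(2*n_A*n_B - n_A - n_B) / ((n_A+n_B)^2 * (n_A+n_B-1)) = 4320/1584 = 2.7273.
        SD[R] = 1.6514.
Step 4: Continuity-corrected z = (R - 0.5 - E[R]) / SD[R] = (9 - 0.5 - 7.0000) / 1.6514 = 0.9083.
Step 5: Two-sided p-value via normal approximation = 2*(1 - Phi(|z|)) = 0.363722.
Step 6: alpha = 0.1. fail to reject H0.

R = 9, z = 0.9083, p = 0.363722, fail to reject H0.


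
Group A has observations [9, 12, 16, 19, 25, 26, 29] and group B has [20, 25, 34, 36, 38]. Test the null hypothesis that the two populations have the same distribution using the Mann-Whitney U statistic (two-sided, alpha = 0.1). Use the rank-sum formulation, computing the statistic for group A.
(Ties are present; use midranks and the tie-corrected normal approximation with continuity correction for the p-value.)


Step 1: Combine and sort all 12 observations; assign midranks.
sorted (value, group): (9,X), (12,X), (16,X), (19,X), (20,Y), (25,X), (25,Y), (26,X), (29,X), (34,Y), (36,Y), (38,Y)
ranks: 9->1, 12->2, 16->3, 19->4, 20->5, 25->6.5, 25->6.5, 26->8, 29->9, 34->10, 36->11, 38->12
Step 2: Rank sum for X: R1 = 1 + 2 + 3 + 4 + 6.5 + 8 + 9 = 33.5.
Step 3: U_X = R1 - n1(n1+1)/2 = 33.5 - 7*8/2 = 33.5 - 28 = 5.5.
       U_Y = n1*n2 - U_X = 35 - 5.5 = 29.5.
Step 4: Ties are present, so use the tie-corrected normal approximation (with continuity correction) for the p-value.
Step 5: p-value = 0.061363; compare to alpha = 0.1. reject H0.

U_X = 5.5, p = 0.061363, reject H0 at alpha = 0.1.


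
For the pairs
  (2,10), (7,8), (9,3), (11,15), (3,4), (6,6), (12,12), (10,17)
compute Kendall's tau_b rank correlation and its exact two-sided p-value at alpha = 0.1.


Step 1: Enumerate the 28 unordered pairs (i,j) with i<j and classify each by sign(x_j-x_i) * sign(y_j-y_i).
  (1,2):dx=+5,dy=-2->D; (1,3):dx=+7,dy=-7->D; (1,4):dx=+9,dy=+5->C; (1,5):dx=+1,dy=-6->D
  (1,6):dx=+4,dy=-4->D; (1,7):dx=+10,dy=+2->C; (1,8):dx=+8,dy=+7->C; (2,3):dx=+2,dy=-5->D
  (2,4):dx=+4,dy=+7->C; (2,5):dx=-4,dy=-4->C; (2,6):dx=-1,dy=-2->C; (2,7):dx=+5,dy=+4->C
  (2,8):dx=+3,dy=+9->C; (3,4):dx=+2,dy=+12->C; (3,5):dx=-6,dy=+1->D; (3,6):dx=-3,dy=+3->D
  (3,7):dx=+3,dy=+9->C; (3,8):dx=+1,dy=+14->C; (4,5):dx=-8,dy=-11->C; (4,6):dx=-5,dy=-9->C
  (4,7):dx=+1,dy=-3->D; (4,8):dx=-1,dy=+2->D; (5,6):dx=+3,dy=+2->C; (5,7):dx=+9,dy=+8->C
  (5,8):dx=+7,dy=+13->C; (6,7):dx=+6,dy=+6->C; (6,8):dx=+4,dy=+11->C; (7,8):dx=-2,dy=+5->D
Step 2: C = 18, D = 10, total pairs = 28.
Step 3: tau = (C - D)/(n(n-1)/2) = (18 - 10)/28 = 0.285714.
Step 4: Exact two-sided p-value (enumerate n! = 40320 permutations of y under H0): p = 0.398760.
Step 5: alpha = 0.1. fail to reject H0.

tau_b = 0.2857 (C=18, D=10), p = 0.398760, fail to reject H0.
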